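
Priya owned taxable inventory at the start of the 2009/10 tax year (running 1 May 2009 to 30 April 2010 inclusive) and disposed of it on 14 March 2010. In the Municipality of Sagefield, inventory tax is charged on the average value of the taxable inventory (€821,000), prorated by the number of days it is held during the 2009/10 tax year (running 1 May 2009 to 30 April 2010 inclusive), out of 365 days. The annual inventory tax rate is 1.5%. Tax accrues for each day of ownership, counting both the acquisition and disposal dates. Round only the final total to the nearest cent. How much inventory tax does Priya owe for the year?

€10,729.23

Days held (1 May 2009 – 14 March 2010): 318 out of 365
Tax = €821,000 × 1.5% × 318/365 = €10,729.2329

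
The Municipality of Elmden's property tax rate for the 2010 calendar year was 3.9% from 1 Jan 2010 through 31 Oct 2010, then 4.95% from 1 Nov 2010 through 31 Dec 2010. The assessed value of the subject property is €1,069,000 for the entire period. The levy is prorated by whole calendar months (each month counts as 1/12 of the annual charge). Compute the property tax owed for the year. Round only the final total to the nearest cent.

1 Jan – 31 Oct 2010: 10 months at 3.9% → €1,069,000 × 3.9% × 10/12 = €34,742.5000
1 Nov – 31 Dec 2010: 2 months at 4.95% → €1,069,000 × 4.95% × 2/12 = €8,819.2500
Total = €43,561.7500

€43,561.75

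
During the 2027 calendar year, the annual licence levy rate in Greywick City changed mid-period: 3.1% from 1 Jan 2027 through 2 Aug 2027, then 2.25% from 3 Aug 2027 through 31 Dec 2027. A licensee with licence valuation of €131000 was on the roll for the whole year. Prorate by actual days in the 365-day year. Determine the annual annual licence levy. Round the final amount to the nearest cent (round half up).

1 Jan – 2 Aug 2027: 214 days at 3.1% → €131000 × 3.1% × 214/365 = €2380.9699
3 Aug – 31 Dec 2027: 151 days at 2.25% → €131000 × 2.25% × 151/365 = €1219.3767
Total = €3600.3466

€3600.35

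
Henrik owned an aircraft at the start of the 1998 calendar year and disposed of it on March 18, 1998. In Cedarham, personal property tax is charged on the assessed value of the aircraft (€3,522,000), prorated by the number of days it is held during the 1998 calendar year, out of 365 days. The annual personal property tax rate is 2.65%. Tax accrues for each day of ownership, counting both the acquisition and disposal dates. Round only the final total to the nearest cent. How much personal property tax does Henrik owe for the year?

Days held (January 1 – March 18, 1998): 77 out of 365
Tax = €3,522,000 × 2.65% × 77/365 = €19,689.4274

€19,689.43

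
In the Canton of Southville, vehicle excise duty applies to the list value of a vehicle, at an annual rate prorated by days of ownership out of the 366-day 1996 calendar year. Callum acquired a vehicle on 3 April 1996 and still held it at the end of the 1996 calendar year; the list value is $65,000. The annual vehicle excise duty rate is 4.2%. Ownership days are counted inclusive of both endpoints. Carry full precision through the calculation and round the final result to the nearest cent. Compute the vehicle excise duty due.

Days held (3 April – 31 December 1996): 273 out of 366
Tax = $65,000 × 4.2% × 273/366 = $2,036.3115

$2,036.31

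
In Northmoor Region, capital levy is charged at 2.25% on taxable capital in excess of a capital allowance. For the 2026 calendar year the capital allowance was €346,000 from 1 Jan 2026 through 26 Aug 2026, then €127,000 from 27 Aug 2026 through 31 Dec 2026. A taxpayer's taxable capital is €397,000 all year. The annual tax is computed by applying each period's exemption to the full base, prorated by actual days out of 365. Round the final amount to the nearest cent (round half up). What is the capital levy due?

€2,862.00

1 Jan – 26 Aug 2026: 238 days, exemption €346,000 → (€397,000 − €346,000) × 2.25% × 238/365 = €748.2329
27 Aug – 31 Dec 2026: 127 days, exemption €127,000 → (€397,000 − €127,000) × 2.25% × 127/365 = €2,113.7671
Total = €2,862.0000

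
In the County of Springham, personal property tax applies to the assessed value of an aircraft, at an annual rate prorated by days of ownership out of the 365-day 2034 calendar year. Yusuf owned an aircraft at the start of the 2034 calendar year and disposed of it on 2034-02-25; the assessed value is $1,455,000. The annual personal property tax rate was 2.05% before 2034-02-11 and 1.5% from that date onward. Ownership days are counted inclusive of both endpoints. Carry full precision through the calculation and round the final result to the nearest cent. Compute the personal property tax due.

$4,247.40

2034-01-01 to 2034-02-10: 41 days at 2.05% → $1,455,000 × 2.05% × 41/365 = $3,350.4863
2034-02-11 to 2034-02-25: 15 days at 1.5% → $1,455,000 × 1.5% × 15/365 = $896.9178
Total = $4,247.4041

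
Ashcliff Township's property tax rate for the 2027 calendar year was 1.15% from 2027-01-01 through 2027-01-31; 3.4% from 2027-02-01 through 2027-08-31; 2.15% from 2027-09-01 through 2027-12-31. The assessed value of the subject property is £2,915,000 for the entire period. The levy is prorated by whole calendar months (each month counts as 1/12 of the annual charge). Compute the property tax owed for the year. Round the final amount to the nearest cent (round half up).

£81,498.54

2027-01-01 to 2027-01-31: 1 month at 1.15% → £2,915,000 × 1.15% × 1/12 = £2,793.5417
2027-02-01 to 2027-08-31: 7 months at 3.4% → £2,915,000 × 3.4% × 7/12 = £57,814.1667
2027-09-01 to 2027-12-31: 4 months at 2.15% → £2,915,000 × 2.15% × 4/12 = £20,890.8333
Total = £81,498.5417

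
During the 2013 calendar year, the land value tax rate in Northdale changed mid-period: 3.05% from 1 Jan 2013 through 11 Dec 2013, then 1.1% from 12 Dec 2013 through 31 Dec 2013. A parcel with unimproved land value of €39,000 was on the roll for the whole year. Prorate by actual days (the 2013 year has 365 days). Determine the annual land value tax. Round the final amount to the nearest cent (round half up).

€1,147.83

1 Jan – 11 Dec 2013: 345 days at 3.05% → €39,000 × 3.05% × 345/365 = €1,124.3219
12 Dec – 31 Dec 2013: 20 days at 1.1% → €39,000 × 1.1% × 20/365 = €23.5068
Total = €1,147.8288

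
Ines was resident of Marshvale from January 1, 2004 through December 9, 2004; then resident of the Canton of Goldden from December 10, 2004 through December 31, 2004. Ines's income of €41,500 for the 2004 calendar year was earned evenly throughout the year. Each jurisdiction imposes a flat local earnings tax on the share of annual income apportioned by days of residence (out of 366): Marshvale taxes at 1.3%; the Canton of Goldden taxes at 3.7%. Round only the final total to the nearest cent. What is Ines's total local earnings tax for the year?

Marshvale, January 1 – December 9, 2004: 344 days → €41,500 × 1.3% × 344/366 = €507.0710
The Canton of Goldden, December 10 – December 31, 2004: 22 days → €41,500 × 3.7% × 22/366 = €92.2978
Total = €599.3689

€599.37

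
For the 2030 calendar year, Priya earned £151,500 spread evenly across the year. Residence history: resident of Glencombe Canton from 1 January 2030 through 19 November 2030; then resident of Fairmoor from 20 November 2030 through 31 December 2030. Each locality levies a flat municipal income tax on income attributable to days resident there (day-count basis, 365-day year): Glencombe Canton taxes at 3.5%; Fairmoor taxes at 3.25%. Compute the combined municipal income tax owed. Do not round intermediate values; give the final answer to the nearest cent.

Glencombe Canton, 1 January – 19 November 2030: 323 days → £151,500 × 3.5% × 323/365 = £4,692.3493
Fairmoor, 20 November – 31 December 2030: 42 days → £151,500 × 3.25% × 42/365 = £566.5685
Total = £5,258.9178

£5,258.92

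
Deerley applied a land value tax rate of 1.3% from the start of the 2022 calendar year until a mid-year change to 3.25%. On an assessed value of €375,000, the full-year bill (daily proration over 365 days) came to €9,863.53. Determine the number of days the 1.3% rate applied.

Let d = days at the first rate; then 365 − d days at the second rate.
€375,000 × [1.3%·d + 3.25%·(365−d)] / 365 = €9,863.53
Solving gives d = 116, so the new rate took effect on 27 Apr 2022.

116 days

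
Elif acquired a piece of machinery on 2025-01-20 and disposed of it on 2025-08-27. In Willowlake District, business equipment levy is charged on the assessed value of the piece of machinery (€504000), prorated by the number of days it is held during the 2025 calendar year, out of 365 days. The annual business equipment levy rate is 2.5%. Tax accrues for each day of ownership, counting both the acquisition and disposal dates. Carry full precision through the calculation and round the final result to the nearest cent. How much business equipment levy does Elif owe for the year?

Days held (2025-01-20 to 2025-08-27): 220 out of 365
Tax = €504000 × 2.5% × 220/365 = €7594.5205

€7594.52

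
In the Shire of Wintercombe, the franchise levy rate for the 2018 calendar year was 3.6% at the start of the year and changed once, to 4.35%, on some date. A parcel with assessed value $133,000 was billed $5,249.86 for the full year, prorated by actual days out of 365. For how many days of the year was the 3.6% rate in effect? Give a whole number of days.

Let d = days at the first rate; then 365 − d days at the second rate.
$133,000 × [3.6%·d + 4.35%·(365−d)] / 365 = $5,249.86
Solving gives d = 196, so the new rate took effect on 16 Jul 2018.

196 days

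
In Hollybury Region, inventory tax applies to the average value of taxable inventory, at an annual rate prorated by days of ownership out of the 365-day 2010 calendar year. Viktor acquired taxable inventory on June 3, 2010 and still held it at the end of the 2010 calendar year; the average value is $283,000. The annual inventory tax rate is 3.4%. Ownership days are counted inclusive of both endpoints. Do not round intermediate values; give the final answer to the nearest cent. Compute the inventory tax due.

$5,588.67

Days held (June 3 – December 31, 2010): 212 out of 365
Tax = $283,000 × 3.4% × 212/365 = $5,588.6685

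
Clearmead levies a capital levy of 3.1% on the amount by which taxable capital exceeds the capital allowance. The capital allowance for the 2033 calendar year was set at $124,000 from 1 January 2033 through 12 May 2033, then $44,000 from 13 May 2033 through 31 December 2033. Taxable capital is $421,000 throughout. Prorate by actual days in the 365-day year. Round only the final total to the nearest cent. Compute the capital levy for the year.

$10,790.12

1 January – 12 May 2033: 132 days, exemption $124,000 → ($421,000 − $124,000) × 3.1% × 132/365 = $3,329.6548
13 May – 31 December 2033: 233 days, exemption $44,000 → ($421,000 − $44,000) × 3.1% × 233/365 = $7,460.4685
Total = $10,790.1233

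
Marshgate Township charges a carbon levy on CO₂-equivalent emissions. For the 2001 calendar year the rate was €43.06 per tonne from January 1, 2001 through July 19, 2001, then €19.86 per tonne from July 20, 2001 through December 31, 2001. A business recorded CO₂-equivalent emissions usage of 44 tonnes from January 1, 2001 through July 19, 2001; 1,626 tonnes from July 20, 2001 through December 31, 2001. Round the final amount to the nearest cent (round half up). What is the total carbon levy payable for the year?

January 1 – July 19, 2001: 44 tonnes at €43.06/tonne → €1,894.64
July 20 – December 31, 2001: 1,626 tonnes at €19.86/tonne → €32,292.36

€34,187.00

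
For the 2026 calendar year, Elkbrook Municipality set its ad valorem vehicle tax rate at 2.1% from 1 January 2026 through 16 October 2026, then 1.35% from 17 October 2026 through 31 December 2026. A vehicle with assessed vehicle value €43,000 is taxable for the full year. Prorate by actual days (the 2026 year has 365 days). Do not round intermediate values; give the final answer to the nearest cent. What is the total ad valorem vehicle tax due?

1 January – 16 October 2026: 289 days at 2.1% → €43,000 × 2.1% × 289/365 = €714.9781
17 October – 31 December 2026: 76 days at 1.35% → €43,000 × 1.35% × 76/365 = €120.8712
Total = €835.8493

€835.85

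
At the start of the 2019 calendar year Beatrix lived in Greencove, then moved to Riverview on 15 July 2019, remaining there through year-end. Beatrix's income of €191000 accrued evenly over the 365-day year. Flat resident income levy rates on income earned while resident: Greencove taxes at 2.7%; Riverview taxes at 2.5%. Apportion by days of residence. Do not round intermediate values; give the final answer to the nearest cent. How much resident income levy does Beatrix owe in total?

€4979.08

Greencove, 1 January – 14 July 2019: 195 days → €191000 × 2.7% × 195/365 = €2755.1096
Riverview, 15 July – 31 December 2019: 170 days → €191000 × 2.5% × 170/365 = €2223.9726
Total = €4979.0822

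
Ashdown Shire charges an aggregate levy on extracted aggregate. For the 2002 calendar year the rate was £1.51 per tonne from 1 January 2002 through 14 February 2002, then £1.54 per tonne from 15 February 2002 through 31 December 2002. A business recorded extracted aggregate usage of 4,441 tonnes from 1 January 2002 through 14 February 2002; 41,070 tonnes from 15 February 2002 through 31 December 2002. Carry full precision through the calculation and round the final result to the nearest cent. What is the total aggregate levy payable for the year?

1 January – 14 February 2002: 4,441 tonnes at £1.51/tonne → £6,705.91
15 February – 31 December 2002: 41,070 tonnes at £1.54/tonne → £63,247.80

£69,953.71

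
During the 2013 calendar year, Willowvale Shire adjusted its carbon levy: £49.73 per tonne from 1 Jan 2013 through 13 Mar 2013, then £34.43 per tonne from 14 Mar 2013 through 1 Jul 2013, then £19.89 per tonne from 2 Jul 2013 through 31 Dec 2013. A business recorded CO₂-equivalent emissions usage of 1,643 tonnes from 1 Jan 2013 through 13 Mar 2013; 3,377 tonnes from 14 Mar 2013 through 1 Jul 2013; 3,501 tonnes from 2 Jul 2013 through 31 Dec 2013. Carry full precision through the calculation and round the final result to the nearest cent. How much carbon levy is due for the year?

£267,611.39

1 Jan – 13 Mar 2013: 1,643 tonnes at £49.73/tonne → £81,706.39
14 Mar – 1 Jul 2013: 3,377 tonnes at £34.43/tonne → £116,270.11
2 Jul – 31 Dec 2013: 3,501 tonnes at £19.89/tonne → £69,634.89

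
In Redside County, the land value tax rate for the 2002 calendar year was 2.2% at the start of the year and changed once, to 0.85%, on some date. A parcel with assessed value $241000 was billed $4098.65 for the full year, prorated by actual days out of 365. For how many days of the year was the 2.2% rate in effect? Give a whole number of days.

Let d = days at the first rate; then 365 − d days at the second rate.
$241000 × [2.2%·d + 0.85%·(365−d)] / 365 = $4098.65
Solving gives d = 230, so the new rate took effect on 19 Aug 2002.

230 days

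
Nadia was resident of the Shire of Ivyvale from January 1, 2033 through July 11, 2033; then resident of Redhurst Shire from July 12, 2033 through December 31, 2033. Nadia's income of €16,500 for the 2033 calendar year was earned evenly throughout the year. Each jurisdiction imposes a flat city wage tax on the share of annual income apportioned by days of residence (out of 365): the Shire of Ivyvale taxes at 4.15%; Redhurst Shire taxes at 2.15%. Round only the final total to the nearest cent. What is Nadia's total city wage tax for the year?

€528.34

The Shire of Ivyvale, January 1 – July 11, 2033: 192 days → €16,500 × 4.15% × 192/365 = €360.1973
Redhurst Shire, July 12 – December 31, 2033: 173 days → €16,500 × 2.15% × 173/365 = €168.1418
Total = €528.3390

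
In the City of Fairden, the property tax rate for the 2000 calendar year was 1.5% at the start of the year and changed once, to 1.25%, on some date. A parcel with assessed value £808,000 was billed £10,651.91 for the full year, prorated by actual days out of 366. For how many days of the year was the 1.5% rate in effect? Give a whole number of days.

100 days

Let d = days at the first rate; then 366 − d days at the second rate.
£808,000 × [1.5%·d + 1.25%·(366−d)] / 366 = £10,651.91
Solving gives d = 100, so the new rate took effect on April 10, 2000.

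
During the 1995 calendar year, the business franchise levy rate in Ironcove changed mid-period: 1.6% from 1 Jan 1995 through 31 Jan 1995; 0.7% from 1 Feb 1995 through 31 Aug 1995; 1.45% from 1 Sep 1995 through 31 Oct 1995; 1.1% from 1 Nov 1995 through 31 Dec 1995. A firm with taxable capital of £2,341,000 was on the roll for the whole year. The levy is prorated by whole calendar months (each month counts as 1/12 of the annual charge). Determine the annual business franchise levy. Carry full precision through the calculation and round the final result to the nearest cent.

1 Jan – 31 Jan 1995: 1 month at 1.6% → £2,341,000 × 1.6% × 1/12 = £3,121.3333
1 Feb – 31 Aug 1995: 7 months at 0.7% → £2,341,000 × 0.7% × 7/12 = £9,559.0833
1 Sep – 31 Oct 1995: 2 months at 1.45% → £2,341,000 × 1.45% × 2/12 = £5,657.4167
1 Nov – 31 Dec 1995: 2 months at 1.1% → £2,341,000 × 1.1% × 2/12 = £4,291.8333
Total = £22,629.6667

£22,629.67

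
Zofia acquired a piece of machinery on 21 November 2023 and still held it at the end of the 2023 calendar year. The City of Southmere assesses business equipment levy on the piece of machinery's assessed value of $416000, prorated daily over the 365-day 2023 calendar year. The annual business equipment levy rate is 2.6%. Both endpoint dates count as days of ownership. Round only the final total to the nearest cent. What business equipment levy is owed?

Days held (21 November – 31 December 2023): 41 out of 365
Tax = $416000 × 2.6% × 41/365 = $1214.9479

$1214.95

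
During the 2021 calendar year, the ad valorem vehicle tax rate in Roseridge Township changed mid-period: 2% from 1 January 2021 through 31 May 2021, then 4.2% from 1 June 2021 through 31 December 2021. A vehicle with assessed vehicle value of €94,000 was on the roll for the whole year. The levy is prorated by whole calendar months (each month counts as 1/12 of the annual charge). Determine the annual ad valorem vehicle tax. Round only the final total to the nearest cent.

€3,086.33

1 January – 31 May 2021: 5 months at 2% → €94,000 × 2% × 5/12 = €783.3333
1 June – 31 December 2021: 7 months at 4.2% → €94,000 × 4.2% × 7/12 = €2,303.0000
Total = €3,086.3333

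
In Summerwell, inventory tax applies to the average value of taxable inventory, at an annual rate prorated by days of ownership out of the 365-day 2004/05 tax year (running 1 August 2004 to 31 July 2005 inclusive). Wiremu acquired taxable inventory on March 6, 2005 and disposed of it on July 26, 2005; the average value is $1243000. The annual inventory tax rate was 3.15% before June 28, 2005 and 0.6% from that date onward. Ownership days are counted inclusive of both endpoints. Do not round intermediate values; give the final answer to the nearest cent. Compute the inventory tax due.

$12821.63

March 6 – June 27, 2005: 114 days at 3.15% → $1243000 × 3.15% × 114/365 = $12229.0767
June 28 – July 26, 2005: 29 days at 0.6% → $1243000 × 0.6% × 29/365 = $592.5534
Total = $12821.6301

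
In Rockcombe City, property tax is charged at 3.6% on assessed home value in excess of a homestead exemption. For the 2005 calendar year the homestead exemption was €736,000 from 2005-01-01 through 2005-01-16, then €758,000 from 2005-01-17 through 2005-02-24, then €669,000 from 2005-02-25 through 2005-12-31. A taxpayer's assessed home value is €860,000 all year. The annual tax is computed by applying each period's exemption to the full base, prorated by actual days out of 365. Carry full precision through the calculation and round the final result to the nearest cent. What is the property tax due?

€6,427.92

2005-01-01 to 2005-01-16: 16 days, exemption €736,000 → (€860,000 − €736,000) × 3.6% × 16/365 = €195.6822
2005-01-17 to 2005-02-24: 39 days, exemption €758,000 → (€860,000 − €758,000) × 3.6% × 39/365 = €392.3507
2005-02-25 to 2005-12-31: 310 days, exemption €669,000 → (€860,000 − €669,000) × 3.6% × 310/365 = €5,839.8904
Total = €6,427.9233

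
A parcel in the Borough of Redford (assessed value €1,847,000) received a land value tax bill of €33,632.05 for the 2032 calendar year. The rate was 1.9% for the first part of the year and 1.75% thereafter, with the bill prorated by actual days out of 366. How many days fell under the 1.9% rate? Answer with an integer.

173 days

Let d = days at the first rate; then 366 − d days at the second rate.
€1,847,000 × [1.9%·d + 1.75%·(366−d)] / 366 = €33,632.05
Solving gives d = 173, so the new rate took effect on 22 Jun 2032.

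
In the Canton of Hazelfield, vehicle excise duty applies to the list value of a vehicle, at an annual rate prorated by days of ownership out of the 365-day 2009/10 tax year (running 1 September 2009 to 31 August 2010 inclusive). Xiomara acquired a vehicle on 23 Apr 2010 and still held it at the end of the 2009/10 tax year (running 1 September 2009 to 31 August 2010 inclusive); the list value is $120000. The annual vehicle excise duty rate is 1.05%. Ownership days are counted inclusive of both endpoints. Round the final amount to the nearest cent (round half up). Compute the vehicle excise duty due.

$452.22

Days held (23 Apr – 31 Aug 2010): 131 out of 365
Tax = $120000 × 1.05% × 131/365 = $452.2192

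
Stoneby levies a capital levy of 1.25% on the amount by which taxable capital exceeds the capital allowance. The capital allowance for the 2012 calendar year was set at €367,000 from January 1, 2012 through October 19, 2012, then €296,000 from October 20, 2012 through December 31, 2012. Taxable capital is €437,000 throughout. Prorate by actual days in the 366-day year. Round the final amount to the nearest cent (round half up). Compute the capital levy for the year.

€1,052.02

January 1 – October 19, 2012: 293 days, exemption €367,000 → (€437,000 − €367,000) × 1.25% × 293/366 = €700.4781
October 20 – December 31, 2012: 73 days, exemption €296,000 → (€437,000 − €296,000) × 1.25% × 73/366 = €351.5369
Total = €1,052.0150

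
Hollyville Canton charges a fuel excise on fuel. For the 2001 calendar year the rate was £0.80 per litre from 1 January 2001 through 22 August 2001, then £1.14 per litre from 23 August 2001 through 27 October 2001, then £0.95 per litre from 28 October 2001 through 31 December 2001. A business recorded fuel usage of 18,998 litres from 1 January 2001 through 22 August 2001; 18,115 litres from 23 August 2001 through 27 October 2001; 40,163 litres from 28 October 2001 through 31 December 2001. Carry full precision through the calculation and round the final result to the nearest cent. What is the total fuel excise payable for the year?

£74,004.35

1 January – 22 August 2001: 18,998 litres at £0.80/litre → £15,198.40
23 August – 27 October 2001: 18,115 litres at £1.14/litre → £20,651.10
28 October – 31 December 2001: 40,163 litres at £0.95/litre → £38,154.85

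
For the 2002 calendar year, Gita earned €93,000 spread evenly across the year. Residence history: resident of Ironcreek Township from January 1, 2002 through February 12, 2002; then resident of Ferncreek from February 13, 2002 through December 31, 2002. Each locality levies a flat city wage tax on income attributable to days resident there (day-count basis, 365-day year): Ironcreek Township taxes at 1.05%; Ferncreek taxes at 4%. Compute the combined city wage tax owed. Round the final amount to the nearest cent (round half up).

€3,396.79

Ironcreek Township, January 1 – February 12, 2002: 43 days → €93,000 × 1.05% × 43/365 = €115.0397
Ferncreek, February 13 – December 31, 2002: 322 days → €93,000 × 4% × 322/365 = €3,281.7534
Total = €3,396.7932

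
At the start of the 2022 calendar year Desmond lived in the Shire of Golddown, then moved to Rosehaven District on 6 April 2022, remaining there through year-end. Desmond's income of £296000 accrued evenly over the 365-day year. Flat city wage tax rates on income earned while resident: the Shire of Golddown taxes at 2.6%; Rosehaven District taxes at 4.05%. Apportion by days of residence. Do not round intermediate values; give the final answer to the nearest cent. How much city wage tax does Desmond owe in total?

The Shire of Golddown, 1 January – 5 April 2022: 95 days → £296000 × 2.6% × 95/365 = £2003.0685
Rosehaven District, 6 April – 31 December 2022: 270 days → £296000 × 4.05% × 270/365 = £8867.8356
Total = £10870.9041

£10870.90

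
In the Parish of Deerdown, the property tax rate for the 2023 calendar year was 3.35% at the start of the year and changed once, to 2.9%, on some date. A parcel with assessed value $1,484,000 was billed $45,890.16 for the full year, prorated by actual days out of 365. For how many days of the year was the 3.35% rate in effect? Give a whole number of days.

156 days

Let d = days at the first rate; then 365 − d days at the second rate.
$1,484,000 × [3.35%·d + 2.9%·(365−d)] / 365 = $45,890.16
Solving gives d = 156, so the new rate took effect on 6 Jun 2023.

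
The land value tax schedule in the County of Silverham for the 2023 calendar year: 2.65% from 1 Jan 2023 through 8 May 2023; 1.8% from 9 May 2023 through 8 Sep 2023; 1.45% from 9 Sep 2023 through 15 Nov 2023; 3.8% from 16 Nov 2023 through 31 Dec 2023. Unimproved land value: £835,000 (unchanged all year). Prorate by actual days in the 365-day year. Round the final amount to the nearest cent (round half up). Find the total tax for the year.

1 Jan – 8 May 2023: 128 days at 2.65% → £835,000 × 2.65% × 128/365 = £7,759.7808
9 May – 8 Sep 2023: 123 days at 1.8% → £835,000 × 1.8% × 123/365 = £5,064.9041
9 Sep – 15 Nov 2023: 68 days at 1.45% → £835,000 × 1.45% × 68/365 = £2,255.6438
16 Nov – 31 Dec 2023: 46 days at 3.8% → £835,000 × 3.8% × 46/365 = £3,998.8493
Total = £19,079.1781

£19,079.18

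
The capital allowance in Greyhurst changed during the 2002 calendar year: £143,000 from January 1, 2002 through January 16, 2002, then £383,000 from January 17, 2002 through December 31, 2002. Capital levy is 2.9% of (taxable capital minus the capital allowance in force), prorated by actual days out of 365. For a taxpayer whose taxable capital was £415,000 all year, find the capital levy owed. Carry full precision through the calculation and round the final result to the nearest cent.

£1,233.10

January 1 – January 16, 2002: 16 days, exemption £143,000 → (£415,000 − £143,000) × 2.9% × 16/365 = £345.7753
January 17 – December 31, 2002: 349 days, exemption £383,000 → (£415,000 − £383,000) × 2.9% × 349/365 = £887.3205
Total = £1,233.0959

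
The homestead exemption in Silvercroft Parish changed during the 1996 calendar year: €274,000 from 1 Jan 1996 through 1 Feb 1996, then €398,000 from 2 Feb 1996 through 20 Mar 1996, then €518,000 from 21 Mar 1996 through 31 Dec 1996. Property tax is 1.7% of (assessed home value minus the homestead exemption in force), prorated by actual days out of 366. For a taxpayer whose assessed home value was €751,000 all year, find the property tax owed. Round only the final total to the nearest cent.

1 Jan – 1 Feb 1996: 32 days, exemption €274,000 → (€751,000 − €274,000) × 1.7% × 32/366 = €708.9836
2 Feb – 20 Mar 1996: 48 days, exemption €398,000 → (€751,000 − €398,000) × 1.7% × 48/366 = €787.0164
21 Mar – 31 Dec 1996: 286 days, exemption €518,000 → (€751,000 − €518,000) × 1.7% × 286/366 = €3,095.2077
Total = €4,591.2077

€4,591.21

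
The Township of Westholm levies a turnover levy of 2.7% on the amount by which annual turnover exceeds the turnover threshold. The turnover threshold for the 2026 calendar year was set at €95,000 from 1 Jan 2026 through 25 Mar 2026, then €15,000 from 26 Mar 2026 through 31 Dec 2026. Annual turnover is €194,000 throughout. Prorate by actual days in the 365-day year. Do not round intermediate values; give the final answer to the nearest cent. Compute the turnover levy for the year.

1 Jan – 25 Mar 2026: 84 days, exemption €95,000 → (€194,000 − €95,000) × 2.7% × 84/365 = €615.1562
26 Mar – 31 Dec 2026: 281 days, exemption €15,000 → (€194,000 − €15,000) × 2.7% × 281/365 = €3,720.7479
Total = €4,335.9041

€4,335.90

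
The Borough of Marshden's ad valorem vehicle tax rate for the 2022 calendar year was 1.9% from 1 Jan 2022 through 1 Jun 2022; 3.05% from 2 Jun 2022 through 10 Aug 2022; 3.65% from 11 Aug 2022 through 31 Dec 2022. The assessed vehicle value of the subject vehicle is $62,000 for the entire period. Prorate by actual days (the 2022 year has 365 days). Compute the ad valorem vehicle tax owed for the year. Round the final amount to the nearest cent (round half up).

$1,739.82

1 Jan – 1 Jun 2022: 152 days at 1.9% → $62,000 × 1.9% × 152/365 = $490.5644
2 Jun – 10 Aug 2022: 70 days at 3.05% → $62,000 × 3.05% × 70/365 = $362.6575
11 Aug – 31 Dec 2022: 143 days at 3.65% → $62,000 × 3.65% × 143/365 = $886.6000
Total = $1,739.8219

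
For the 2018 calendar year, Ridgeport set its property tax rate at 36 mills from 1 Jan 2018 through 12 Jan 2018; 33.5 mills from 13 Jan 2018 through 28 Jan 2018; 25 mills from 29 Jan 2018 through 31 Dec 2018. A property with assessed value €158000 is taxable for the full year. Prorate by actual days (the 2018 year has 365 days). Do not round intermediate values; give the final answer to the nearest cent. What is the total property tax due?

1 Jan – 12 Jan 2018: 12 days at 36 mills → €158000 × 3.6% × 12/365 = €187.0027
13 Jan – 28 Jan 2018: 16 days at 33.5 mills → €158000 × 3.35% × 16/365 = €232.0219
29 Jan – 31 Dec 2018: 337 days at 25 mills → €158000 × 2.5% × 337/365 = €3646.9863
Total = €4066.0110

€4066.01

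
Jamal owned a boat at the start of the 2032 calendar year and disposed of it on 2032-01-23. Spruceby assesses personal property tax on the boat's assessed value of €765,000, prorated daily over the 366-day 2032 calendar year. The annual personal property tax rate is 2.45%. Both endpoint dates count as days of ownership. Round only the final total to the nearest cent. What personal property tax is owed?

Days held (2032-01-01 to 2032-01-23): 23 out of 366
Tax = €765,000 × 2.45% × 23/366 = €1,177.8074

€1,177.81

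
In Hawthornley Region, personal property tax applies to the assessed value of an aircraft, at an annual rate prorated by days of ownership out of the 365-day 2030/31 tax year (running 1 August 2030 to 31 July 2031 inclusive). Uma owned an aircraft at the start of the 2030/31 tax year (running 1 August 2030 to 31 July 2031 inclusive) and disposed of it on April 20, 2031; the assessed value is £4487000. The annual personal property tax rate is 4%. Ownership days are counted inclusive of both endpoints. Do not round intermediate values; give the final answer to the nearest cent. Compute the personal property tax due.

£129323.95

Days held (August 1, 2030 – April 20, 2031): 263 out of 365
Tax = £4487000 × 4% × 263/365 = £129323.9452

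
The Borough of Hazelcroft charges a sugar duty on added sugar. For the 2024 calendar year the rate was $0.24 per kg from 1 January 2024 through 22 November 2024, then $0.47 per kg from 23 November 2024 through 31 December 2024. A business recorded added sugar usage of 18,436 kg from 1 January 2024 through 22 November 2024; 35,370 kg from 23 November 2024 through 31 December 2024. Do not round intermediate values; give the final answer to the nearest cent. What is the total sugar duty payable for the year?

1 January – 22 November 2024: 18,436 kg at $0.24/kg → $4,424.64
23 November – 31 December 2024: 35,370 kg at $0.47/kg → $16,623.90

$21,048.54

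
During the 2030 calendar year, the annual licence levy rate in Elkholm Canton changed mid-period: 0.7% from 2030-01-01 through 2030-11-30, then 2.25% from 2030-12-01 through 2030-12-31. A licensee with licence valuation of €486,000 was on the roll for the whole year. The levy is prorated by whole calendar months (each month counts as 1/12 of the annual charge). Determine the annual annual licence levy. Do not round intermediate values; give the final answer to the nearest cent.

€4,029.75

2030-01-01 to 2030-11-30: 11 months at 0.7% → €486,000 × 0.7% × 11/12 = €3,118.5000
2030-12-01 to 2030-12-31: 1 month at 2.25% → €486,000 × 2.25% × 1/12 = €911.2500
Total = €4,029.7500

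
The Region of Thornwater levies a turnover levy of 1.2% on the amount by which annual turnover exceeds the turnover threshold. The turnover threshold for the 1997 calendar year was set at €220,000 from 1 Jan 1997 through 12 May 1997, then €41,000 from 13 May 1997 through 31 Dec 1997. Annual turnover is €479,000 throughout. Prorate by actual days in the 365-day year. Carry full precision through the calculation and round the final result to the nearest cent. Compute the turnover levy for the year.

1 Jan – 12 May 1997: 132 days, exemption €220,000 → (€479,000 − €220,000) × 1.2% × 132/365 = €1,123.9890
13 May – 31 Dec 1997: 233 days, exemption €41,000 → (€479,000 − €41,000) × 1.2% × 233/365 = €3,355.2000
Total = €4,479.1890

€4,479.19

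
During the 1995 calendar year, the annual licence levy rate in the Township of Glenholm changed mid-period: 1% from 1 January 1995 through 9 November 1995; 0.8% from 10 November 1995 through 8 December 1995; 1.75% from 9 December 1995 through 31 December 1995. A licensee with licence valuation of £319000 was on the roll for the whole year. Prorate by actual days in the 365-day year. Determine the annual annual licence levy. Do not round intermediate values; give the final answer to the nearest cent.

1 January – 9 November 1995: 313 days at 1% → £319000 × 1% × 313/365 = £2735.5342
10 November – 8 December 1995: 29 days at 0.8% → £319000 × 0.8% × 29/365 = £202.7616
9 December – 31 December 1995: 23 days at 1.75% → £319000 × 1.75% × 23/365 = £351.7740
Total = £3290.0699

£3290.07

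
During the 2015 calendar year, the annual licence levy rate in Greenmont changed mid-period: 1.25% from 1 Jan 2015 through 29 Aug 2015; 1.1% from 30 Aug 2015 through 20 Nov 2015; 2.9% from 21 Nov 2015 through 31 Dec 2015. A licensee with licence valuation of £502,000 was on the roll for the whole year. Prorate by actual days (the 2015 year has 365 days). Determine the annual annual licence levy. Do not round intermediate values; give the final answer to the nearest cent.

1 Jan – 29 Aug 2015: 241 days at 1.25% → £502,000 × 1.25% × 241/365 = £4,143.2192
30 Aug – 20 Nov 2015: 83 days at 1.1% → £502,000 × 1.1% × 83/365 = £1,255.6877
21 Nov – 31 Dec 2015: 41 days at 2.9% → £502,000 × 2.9% × 41/365 = £1,635.2822
Total = £7,034.1890

£7,034.19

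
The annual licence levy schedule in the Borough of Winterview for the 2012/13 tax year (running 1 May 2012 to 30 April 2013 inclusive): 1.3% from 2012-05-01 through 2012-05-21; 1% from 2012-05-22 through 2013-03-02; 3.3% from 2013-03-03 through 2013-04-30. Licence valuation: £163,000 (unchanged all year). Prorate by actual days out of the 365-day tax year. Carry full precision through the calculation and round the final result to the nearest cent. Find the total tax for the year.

£2,264.14

2012-05-01 to 2012-05-21: 21 days at 1.3% → £163,000 × 1.3% × 21/365 = £121.9151
2012-05-22 to 2013-03-02: 285 days at 1% → £163,000 × 1% × 285/365 = £1,272.7397
2013-03-03 to 2013-04-30: 59 days at 3.3% → £163,000 × 3.3% × 59/365 = £869.4822
Total = £2,264.1370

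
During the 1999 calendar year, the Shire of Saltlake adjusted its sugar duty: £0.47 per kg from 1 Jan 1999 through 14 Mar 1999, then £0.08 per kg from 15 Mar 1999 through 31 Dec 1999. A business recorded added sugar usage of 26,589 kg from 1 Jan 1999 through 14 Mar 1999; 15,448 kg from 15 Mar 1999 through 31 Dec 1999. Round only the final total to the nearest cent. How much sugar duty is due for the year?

1 Jan – 14 Mar 1999: 26,589 kg at £0.47/kg → £12496.83
15 Mar – 31 Dec 1999: 15,448 kg at £0.08/kg → £1235.84

£13732.67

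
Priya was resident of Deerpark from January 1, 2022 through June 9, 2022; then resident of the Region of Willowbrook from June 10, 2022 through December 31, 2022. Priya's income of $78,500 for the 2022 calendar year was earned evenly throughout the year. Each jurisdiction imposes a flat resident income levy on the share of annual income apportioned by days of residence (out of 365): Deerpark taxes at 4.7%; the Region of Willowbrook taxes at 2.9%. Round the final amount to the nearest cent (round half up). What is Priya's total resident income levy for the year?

Deerpark, January 1 – June 9, 2022: 160 days → $78,500 × 4.7% × 160/365 = $1,617.3151
The Region of Willowbrook, June 10 – December 31, 2022: 205 days → $78,500 × 2.9% × 205/365 = $1,278.5822
Total = $2,895.8973

$2,895.90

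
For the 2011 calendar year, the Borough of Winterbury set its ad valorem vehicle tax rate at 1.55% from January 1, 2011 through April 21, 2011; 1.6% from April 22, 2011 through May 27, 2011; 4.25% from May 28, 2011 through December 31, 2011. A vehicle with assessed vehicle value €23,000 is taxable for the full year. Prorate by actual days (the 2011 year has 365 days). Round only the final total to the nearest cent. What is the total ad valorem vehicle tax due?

January 1 – April 21, 2011: 111 days at 1.55% → €23,000 × 1.55% × 111/365 = €108.4151
April 22 – May 27, 2011: 36 days at 1.6% → €23,000 × 1.6% × 36/365 = €36.2959
May 28 – December 31, 2011: 218 days at 4.25% → €23,000 × 4.25% × 218/365 = €583.8219
Total = €728.5329

€728.53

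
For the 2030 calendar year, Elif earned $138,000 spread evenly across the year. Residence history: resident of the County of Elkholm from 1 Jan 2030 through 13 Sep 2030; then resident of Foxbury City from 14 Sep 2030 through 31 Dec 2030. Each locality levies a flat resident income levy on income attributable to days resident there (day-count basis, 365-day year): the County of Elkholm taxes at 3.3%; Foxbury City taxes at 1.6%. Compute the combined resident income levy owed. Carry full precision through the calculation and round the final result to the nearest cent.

The County of Elkholm, 1 Jan – 13 Sep 2030: 256 days → $138,000 × 3.3% × 256/365 = $3,194.0384
Foxbury City, 14 Sep – 31 Dec 2030: 109 days → $138,000 × 1.6% × 109/365 = $659.3753
Total = $3,853.4137

$3,853.41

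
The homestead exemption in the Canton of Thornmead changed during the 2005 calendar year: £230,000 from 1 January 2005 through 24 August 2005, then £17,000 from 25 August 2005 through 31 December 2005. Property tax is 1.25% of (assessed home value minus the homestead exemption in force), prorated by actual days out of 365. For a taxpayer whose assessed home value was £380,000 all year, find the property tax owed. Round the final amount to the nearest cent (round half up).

1 January – 24 August 2005: 236 days, exemption £230,000 → (£380,000 − £230,000) × 1.25% × 236/365 = £1,212.3288
25 August – 31 December 2005: 129 days, exemption £17,000 → (£380,000 − £17,000) × 1.25% × 129/365 = £1,603.6644
Total = £2,815.9932

£2,815.99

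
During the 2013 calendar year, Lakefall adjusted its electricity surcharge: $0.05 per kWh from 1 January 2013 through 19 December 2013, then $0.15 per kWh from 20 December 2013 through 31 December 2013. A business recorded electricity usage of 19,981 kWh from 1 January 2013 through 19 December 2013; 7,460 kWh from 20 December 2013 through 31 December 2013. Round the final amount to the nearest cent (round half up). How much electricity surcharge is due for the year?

$2118.05

1 January – 19 December 2013: 19,981 kWh at $0.05/kWh → $999.05
20 December – 31 December 2013: 7,460 kWh at $0.15/kWh → $1119.00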